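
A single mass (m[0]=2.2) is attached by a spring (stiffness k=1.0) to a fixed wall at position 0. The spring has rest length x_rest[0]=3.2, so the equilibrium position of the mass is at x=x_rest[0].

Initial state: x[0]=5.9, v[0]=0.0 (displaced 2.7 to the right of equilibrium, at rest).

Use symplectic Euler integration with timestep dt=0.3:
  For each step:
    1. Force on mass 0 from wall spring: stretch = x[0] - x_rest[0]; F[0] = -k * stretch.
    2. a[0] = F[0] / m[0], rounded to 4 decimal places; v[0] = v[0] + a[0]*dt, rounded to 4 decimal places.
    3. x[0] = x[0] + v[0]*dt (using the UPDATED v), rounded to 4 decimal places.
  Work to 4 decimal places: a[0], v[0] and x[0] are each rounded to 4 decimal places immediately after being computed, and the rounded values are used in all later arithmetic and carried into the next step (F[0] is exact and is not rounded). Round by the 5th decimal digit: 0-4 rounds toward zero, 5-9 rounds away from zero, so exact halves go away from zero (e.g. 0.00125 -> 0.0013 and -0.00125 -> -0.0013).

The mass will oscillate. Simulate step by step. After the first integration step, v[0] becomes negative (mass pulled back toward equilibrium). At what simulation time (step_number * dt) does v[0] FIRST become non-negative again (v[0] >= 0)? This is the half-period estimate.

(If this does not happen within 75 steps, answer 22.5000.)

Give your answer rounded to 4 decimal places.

Answer: 4.8000

Derivation:
Step 0: x=[5.9000] v=[0.0000]
Step 1: x=[5.7895] v=[-0.3682]
Step 2: x=[5.5731] v=[-0.7213]
Step 3: x=[5.2596] v=[-1.0449]
Step 4: x=[4.8619] v=[-1.3258]
Step 5: x=[4.3962] v=[-1.5524]
Step 6: x=[3.8816] v=[-1.7155]
Step 7: x=[3.3391] v=[-1.8084]
Step 8: x=[2.7909] v=[-1.8274]
Step 9: x=[2.2594] v=[-1.7716]
Step 10: x=[1.7664] v=[-1.6434]
Step 11: x=[1.3320] v=[-1.4479]
Step 12: x=[0.9740] v=[-1.1932]
Step 13: x=[0.7071] v=[-0.8897]
Step 14: x=[0.5422] v=[-0.5498]
Step 15: x=[0.4860] v=[-0.1874]
Step 16: x=[0.5408] v=[0.1827]
First v>=0 after going negative at step 16, time=4.8000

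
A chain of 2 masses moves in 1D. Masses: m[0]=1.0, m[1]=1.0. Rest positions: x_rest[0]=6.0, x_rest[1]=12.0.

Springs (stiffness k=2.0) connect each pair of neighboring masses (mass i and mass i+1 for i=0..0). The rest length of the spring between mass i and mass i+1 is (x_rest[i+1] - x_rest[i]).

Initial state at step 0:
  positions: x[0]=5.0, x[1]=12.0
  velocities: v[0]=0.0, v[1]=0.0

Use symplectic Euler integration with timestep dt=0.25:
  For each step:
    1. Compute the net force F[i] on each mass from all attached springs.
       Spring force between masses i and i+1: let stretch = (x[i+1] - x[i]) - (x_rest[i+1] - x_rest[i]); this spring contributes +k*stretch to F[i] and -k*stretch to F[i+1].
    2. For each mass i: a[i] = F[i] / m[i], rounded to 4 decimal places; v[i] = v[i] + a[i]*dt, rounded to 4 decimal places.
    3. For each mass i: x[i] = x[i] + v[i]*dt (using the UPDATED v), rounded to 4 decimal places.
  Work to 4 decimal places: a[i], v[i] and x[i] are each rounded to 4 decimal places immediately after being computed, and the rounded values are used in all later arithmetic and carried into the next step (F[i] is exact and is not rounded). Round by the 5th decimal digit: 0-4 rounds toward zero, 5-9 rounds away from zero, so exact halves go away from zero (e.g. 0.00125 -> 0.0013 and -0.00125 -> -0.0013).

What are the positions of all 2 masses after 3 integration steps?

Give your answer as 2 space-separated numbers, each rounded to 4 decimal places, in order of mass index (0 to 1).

Answer: 5.6016 11.3985

Derivation:
Step 0: x=[5.0000 12.0000] v=[0.0000 0.0000]
Step 1: x=[5.1250 11.8750] v=[0.5000 -0.5000]
Step 2: x=[5.3438 11.6563] v=[0.8750 -0.8750]
Step 3: x=[5.6016 11.3985] v=[1.0313 -1.0313]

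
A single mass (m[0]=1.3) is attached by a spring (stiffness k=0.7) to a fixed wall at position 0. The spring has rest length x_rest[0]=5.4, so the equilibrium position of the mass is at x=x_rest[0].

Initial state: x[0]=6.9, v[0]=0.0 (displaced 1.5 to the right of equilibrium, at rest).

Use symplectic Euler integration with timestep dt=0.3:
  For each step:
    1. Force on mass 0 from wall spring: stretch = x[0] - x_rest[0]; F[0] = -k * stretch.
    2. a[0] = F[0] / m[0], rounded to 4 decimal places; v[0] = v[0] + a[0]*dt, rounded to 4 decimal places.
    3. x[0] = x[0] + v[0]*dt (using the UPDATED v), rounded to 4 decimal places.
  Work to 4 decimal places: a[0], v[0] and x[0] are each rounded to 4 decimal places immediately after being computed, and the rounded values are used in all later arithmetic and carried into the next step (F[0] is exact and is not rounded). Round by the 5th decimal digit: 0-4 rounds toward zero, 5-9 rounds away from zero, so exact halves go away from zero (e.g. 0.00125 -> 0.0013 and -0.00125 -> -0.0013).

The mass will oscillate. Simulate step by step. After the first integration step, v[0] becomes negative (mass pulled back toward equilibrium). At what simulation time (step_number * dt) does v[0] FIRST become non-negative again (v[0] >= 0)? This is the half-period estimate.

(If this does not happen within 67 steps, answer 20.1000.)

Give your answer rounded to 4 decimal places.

Step 0: x=[6.9000] v=[0.0000]
Step 1: x=[6.8273] v=[-0.2423]
Step 2: x=[6.6854] v=[-0.4729]
Step 3: x=[6.4813] v=[-0.6805]
Step 4: x=[6.2247] v=[-0.8552]
Step 5: x=[5.9282] v=[-0.9884]
Step 6: x=[5.6061] v=[-1.0737]
Step 7: x=[5.2740] v=[-1.1070]
Step 8: x=[4.9480] v=[-1.0867]
Step 9: x=[4.6439] v=[-1.0137]
Step 10: x=[4.3764] v=[-0.8916]
Step 11: x=[4.1585] v=[-0.7262]
Step 12: x=[4.0008] v=[-0.5257]
Step 13: x=[3.9109] v=[-0.2997]
Step 14: x=[3.8931] v=[-0.0592]
Step 15: x=[3.9484] v=[0.1842]
First v>=0 after going negative at step 15, time=4.5000

Answer: 4.5000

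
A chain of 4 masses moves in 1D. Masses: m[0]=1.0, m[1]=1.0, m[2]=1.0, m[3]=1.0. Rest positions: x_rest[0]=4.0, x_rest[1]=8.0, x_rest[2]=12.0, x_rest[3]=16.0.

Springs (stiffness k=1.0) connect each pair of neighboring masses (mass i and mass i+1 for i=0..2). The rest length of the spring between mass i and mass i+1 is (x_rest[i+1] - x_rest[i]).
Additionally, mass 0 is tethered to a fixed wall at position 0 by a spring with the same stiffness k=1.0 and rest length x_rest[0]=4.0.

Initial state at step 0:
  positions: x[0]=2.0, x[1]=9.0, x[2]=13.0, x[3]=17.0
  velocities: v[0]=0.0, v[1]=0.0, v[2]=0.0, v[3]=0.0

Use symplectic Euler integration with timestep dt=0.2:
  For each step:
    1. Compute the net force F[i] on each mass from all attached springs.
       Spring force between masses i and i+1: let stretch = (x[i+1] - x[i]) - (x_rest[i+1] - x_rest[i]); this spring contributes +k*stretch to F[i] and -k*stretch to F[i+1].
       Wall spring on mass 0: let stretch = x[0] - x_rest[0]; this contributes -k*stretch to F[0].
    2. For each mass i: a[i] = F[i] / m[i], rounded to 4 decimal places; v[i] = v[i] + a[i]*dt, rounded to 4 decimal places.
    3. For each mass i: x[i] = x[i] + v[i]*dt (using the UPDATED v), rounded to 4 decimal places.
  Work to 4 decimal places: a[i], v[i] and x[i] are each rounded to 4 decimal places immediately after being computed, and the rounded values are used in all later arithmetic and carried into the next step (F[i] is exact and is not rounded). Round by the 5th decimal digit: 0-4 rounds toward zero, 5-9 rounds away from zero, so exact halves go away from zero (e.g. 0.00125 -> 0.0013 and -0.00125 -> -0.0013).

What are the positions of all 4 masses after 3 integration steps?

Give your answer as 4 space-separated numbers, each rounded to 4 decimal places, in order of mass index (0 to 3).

Step 0: x=[2.0000 9.0000 13.0000 17.0000] v=[0.0000 0.0000 0.0000 0.0000]
Step 1: x=[2.2000 8.8800 13.0000 17.0000] v=[1.0000 -0.6000 0.0000 0.0000]
Step 2: x=[2.5792 8.6576 12.9952 17.0000] v=[1.8960 -1.1120 -0.0240 0.0000]
Step 3: x=[3.0984 8.3656 12.9771 16.9998] v=[2.5958 -1.4602 -0.0906 -0.0010]

Answer: 3.0984 8.3656 12.9771 16.9998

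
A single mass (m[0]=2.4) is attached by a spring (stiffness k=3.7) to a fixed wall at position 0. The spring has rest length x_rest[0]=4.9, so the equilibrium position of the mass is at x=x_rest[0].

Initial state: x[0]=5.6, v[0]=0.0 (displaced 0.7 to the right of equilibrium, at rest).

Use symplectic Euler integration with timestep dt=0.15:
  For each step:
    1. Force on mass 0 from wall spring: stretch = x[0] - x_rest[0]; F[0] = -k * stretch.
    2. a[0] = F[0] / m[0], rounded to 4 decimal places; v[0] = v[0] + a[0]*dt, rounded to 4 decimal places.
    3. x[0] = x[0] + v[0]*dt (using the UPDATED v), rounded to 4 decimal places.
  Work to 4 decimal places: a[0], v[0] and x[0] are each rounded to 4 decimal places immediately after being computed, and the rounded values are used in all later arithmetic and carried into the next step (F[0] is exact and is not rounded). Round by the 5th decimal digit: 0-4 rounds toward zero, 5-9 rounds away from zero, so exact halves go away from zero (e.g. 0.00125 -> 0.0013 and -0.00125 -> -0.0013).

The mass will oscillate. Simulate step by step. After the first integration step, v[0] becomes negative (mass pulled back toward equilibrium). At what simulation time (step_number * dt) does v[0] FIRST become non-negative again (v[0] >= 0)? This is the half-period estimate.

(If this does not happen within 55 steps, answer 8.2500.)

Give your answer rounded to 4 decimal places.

Step 0: x=[5.6000] v=[0.0000]
Step 1: x=[5.5757] v=[-0.1619]
Step 2: x=[5.5280] v=[-0.3182]
Step 3: x=[5.4585] v=[-0.4634]
Step 4: x=[5.3696] v=[-0.5926]
Step 5: x=[5.2644] v=[-0.7012]
Step 6: x=[5.1466] v=[-0.7855]
Step 7: x=[5.0202] v=[-0.8425]
Step 8: x=[4.8897] v=[-0.8703]
Step 9: x=[4.7595] v=[-0.8679]
Step 10: x=[4.6342] v=[-0.8354]
Step 11: x=[4.5181] v=[-0.7739]
Step 12: x=[4.4153] v=[-0.6856]
Step 13: x=[4.3293] v=[-0.5735]
Step 14: x=[4.2631] v=[-0.4415]
Step 15: x=[4.2190] v=[-0.2942]
Step 16: x=[4.1985] v=[-0.1367]
Step 17: x=[4.2023] v=[0.0255]
First v>=0 after going negative at step 17, time=2.5500

Answer: 2.5500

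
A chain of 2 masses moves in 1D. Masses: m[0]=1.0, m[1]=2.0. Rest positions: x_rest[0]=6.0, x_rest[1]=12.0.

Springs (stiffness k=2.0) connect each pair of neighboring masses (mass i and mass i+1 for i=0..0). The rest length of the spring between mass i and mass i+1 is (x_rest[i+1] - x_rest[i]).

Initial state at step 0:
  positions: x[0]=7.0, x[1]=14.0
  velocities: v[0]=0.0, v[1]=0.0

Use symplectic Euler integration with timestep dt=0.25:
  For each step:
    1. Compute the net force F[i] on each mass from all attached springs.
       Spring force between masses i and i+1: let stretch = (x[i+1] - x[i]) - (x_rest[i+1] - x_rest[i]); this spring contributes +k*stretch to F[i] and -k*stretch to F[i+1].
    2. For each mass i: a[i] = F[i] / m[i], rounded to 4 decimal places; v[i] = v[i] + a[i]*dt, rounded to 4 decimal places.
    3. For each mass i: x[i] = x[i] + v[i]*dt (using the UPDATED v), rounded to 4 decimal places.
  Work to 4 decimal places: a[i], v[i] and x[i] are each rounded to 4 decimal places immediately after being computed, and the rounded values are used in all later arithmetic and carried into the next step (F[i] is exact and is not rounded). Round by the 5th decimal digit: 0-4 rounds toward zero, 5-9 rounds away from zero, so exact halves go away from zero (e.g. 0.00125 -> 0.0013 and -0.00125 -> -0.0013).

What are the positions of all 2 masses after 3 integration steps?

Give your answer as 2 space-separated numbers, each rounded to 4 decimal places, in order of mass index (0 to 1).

Answer: 7.6373 13.6814

Derivation:
Step 0: x=[7.0000 14.0000] v=[0.0000 0.0000]
Step 1: x=[7.1250 13.9375] v=[0.5000 -0.2500]
Step 2: x=[7.3516 13.8242] v=[0.9063 -0.4531]
Step 3: x=[7.6373 13.6814] v=[1.1426 -0.5713]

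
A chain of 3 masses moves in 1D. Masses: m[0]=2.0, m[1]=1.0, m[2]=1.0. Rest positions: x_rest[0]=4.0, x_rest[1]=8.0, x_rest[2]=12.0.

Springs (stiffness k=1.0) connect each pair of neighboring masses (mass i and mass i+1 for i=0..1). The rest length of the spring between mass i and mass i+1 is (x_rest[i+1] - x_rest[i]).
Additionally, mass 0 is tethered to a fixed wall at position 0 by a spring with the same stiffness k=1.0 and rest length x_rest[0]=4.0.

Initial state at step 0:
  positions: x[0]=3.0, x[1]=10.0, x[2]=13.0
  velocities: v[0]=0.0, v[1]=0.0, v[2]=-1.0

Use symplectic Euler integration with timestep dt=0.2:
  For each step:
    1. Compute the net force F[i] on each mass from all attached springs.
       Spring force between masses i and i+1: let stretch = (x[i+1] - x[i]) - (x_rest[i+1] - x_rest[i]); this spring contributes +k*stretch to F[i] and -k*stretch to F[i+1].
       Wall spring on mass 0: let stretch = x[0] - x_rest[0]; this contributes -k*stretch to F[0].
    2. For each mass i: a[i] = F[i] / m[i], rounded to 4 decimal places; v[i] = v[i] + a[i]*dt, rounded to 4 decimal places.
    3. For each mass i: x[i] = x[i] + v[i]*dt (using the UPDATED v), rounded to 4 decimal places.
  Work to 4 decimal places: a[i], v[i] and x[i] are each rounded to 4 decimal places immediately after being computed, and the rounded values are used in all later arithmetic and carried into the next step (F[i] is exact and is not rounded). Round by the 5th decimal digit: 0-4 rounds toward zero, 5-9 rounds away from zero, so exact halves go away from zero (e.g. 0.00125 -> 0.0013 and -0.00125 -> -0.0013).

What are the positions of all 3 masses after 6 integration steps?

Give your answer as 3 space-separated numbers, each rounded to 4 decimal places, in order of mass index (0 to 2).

Step 0: x=[3.0000 10.0000 13.0000] v=[0.0000 0.0000 -1.0000]
Step 1: x=[3.0800 9.8400 12.8400] v=[0.4000 -0.8000 -0.8000]
Step 2: x=[3.2336 9.5296 12.7200] v=[0.7680 -1.5520 -0.6000]
Step 3: x=[3.4484 9.0950 12.6324] v=[1.0742 -2.1731 -0.4381]
Step 4: x=[3.7072 8.5760 12.5633] v=[1.2940 -2.5949 -0.3456]
Step 5: x=[3.9892 8.0218 12.4947] v=[1.4102 -2.7712 -0.3431]
Step 6: x=[4.2721 7.4852 12.4072] v=[1.4145 -2.6831 -0.4377]

Answer: 4.2721 7.4852 12.4072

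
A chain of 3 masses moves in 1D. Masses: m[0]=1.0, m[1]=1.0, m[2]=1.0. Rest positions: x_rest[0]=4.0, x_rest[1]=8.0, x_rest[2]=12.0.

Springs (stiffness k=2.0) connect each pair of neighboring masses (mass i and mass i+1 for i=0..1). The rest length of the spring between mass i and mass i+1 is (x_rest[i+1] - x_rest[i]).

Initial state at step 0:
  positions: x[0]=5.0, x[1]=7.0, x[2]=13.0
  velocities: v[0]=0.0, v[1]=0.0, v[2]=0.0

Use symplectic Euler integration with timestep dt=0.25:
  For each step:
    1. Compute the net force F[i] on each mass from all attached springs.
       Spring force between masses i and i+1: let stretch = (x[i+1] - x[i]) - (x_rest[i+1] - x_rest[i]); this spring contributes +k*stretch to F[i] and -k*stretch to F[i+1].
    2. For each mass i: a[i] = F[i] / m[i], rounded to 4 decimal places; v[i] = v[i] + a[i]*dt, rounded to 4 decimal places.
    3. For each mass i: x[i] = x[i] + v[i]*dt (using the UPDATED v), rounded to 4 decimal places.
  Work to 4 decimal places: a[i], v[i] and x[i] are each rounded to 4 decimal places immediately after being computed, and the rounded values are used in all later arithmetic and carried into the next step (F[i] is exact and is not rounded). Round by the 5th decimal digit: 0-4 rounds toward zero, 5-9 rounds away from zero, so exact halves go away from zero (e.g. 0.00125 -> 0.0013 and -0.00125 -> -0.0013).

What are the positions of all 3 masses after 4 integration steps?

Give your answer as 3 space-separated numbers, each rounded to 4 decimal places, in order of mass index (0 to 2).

Step 0: x=[5.0000 7.0000 13.0000] v=[0.0000 0.0000 0.0000]
Step 1: x=[4.7500 7.5000 12.7500] v=[-1.0000 2.0000 -1.0000]
Step 2: x=[4.3438 8.3125 12.3438] v=[-1.6250 3.2500 -1.6250]
Step 3: x=[3.9336 9.1328 11.9336] v=[-1.6407 3.2813 -1.6407]
Step 4: x=[3.6733 9.6533 11.6733] v=[-1.0411 2.0821 -1.0411]

Answer: 3.6733 9.6533 11.6733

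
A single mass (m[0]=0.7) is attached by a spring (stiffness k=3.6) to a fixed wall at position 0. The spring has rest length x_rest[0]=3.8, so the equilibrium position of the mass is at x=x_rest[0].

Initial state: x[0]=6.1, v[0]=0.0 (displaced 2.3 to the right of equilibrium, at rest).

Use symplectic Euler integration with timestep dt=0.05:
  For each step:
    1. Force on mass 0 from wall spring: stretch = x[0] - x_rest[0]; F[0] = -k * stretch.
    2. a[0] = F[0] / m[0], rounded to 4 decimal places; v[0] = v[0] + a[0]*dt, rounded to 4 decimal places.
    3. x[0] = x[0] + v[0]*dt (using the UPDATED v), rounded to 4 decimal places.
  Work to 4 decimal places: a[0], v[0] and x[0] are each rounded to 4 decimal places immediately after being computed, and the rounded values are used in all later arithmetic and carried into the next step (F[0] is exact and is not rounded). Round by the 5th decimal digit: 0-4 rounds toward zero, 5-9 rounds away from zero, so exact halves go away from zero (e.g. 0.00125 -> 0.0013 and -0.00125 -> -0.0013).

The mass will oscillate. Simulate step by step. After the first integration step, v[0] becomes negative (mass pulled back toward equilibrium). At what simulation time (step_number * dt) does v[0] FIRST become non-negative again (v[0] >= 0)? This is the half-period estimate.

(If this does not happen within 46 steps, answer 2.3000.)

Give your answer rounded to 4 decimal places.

Step 0: x=[6.1000] v=[0.0000]
Step 1: x=[6.0704] v=[-0.5914]
Step 2: x=[6.0116] v=[-1.1752]
Step 3: x=[5.9244] v=[-1.7439]
Step 4: x=[5.8099] v=[-2.2902]
Step 5: x=[5.6696] v=[-2.8070]
Step 6: x=[5.5052] v=[-3.2878]
Step 7: x=[5.3189] v=[-3.7263]
Step 8: x=[5.1131] v=[-4.1169]
Step 9: x=[4.8904] v=[-4.4546]
Step 10: x=[4.6537] v=[-4.7350]
Step 11: x=[4.4060] v=[-4.9545]
Step 12: x=[4.1505] v=[-5.1103]
Step 13: x=[3.8905] v=[-5.2004]
Step 14: x=[3.6293] v=[-5.2237]
Step 15: x=[3.3703] v=[-5.1798]
Step 16: x=[3.1168] v=[-5.0693]
Step 17: x=[2.8721] v=[-4.8936]
Step 18: x=[2.6394] v=[-4.6550]
Step 19: x=[2.4216] v=[-4.3566]
Step 20: x=[2.2215] v=[-4.0022]
Step 21: x=[2.0417] v=[-3.5963]
Step 22: x=[1.8845] v=[-3.1442]
Step 23: x=[1.7519] v=[-2.6516]
Step 24: x=[1.6457] v=[-2.1249]
Step 25: x=[1.5672] v=[-1.5709]
Step 26: x=[1.5174] v=[-0.9968]
Step 27: x=[1.4969] v=[-0.4098]
Step 28: x=[1.5060] v=[0.1824]
First v>=0 after going negative at step 28, time=1.4000

Answer: 1.4000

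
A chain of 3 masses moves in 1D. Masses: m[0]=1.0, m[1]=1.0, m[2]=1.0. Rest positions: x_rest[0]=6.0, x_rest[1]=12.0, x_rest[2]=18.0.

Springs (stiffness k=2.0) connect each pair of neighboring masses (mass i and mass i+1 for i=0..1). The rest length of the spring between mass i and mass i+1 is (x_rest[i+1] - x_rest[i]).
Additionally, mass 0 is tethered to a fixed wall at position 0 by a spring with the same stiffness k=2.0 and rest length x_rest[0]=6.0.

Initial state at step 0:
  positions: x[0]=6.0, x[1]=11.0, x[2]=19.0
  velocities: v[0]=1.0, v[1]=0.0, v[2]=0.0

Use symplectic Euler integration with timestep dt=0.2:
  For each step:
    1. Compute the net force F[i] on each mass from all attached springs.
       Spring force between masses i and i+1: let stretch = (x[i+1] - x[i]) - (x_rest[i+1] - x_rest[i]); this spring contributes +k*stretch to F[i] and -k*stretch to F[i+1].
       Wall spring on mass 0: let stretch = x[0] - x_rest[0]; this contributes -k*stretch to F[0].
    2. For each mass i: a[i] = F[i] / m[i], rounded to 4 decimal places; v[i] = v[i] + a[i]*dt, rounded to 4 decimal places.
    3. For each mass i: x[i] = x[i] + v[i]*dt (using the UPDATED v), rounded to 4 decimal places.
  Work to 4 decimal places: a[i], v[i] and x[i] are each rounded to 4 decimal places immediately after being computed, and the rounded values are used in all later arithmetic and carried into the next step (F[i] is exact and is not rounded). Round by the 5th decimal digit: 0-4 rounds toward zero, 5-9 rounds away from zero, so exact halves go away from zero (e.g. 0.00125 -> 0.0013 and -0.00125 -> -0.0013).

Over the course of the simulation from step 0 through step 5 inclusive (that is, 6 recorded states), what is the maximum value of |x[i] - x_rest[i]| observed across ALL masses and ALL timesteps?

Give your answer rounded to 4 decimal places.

Step 0: x=[6.0000 11.0000 19.0000] v=[1.0000 0.0000 0.0000]
Step 1: x=[6.1200 11.2400 18.8400] v=[0.6000 1.2000 -0.8000]
Step 2: x=[6.1600 11.6784 18.5520] v=[0.2000 2.1920 -1.4400]
Step 3: x=[6.1487 12.2252 18.1941] v=[-0.0566 2.7341 -1.7894]
Step 4: x=[6.1316 12.7634 17.8387] v=[-0.0855 2.6911 -1.7770]
Step 5: x=[6.1545 13.1771 17.5573] v=[0.1146 2.0685 -1.4071]
Max displacement = 1.1771

Answer: 1.1771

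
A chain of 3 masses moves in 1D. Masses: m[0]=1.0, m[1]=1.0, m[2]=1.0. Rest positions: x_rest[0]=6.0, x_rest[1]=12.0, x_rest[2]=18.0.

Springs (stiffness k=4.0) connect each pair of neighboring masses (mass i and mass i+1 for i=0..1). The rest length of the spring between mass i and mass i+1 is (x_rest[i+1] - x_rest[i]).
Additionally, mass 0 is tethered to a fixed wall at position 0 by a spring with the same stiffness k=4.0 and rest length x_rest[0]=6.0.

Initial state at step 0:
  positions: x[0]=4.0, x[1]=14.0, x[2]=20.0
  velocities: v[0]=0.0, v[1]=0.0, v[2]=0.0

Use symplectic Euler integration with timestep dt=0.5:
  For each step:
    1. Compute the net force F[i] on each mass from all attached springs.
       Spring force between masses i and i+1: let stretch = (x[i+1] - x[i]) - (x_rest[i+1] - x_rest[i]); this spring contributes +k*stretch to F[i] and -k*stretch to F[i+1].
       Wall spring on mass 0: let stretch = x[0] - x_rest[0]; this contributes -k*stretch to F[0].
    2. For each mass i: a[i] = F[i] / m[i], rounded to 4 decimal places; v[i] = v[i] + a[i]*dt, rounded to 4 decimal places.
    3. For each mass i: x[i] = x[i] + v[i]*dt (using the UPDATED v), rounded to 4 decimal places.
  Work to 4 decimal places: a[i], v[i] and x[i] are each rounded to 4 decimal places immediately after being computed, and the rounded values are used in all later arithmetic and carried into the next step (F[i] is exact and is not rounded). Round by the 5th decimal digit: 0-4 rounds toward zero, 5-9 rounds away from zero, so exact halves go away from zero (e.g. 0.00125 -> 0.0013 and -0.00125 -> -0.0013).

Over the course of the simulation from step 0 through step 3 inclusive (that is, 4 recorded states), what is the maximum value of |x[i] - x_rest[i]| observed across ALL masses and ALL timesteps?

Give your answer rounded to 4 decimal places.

Step 0: x=[4.0000 14.0000 20.0000] v=[0.0000 0.0000 0.0000]
Step 1: x=[10.0000 10.0000 20.0000] v=[12.0000 -8.0000 0.0000]
Step 2: x=[6.0000 16.0000 16.0000] v=[-8.0000 12.0000 -8.0000]
Step 3: x=[6.0000 12.0000 18.0000] v=[0.0000 -8.0000 4.0000]
Max displacement = 4.0000

Answer: 4.0000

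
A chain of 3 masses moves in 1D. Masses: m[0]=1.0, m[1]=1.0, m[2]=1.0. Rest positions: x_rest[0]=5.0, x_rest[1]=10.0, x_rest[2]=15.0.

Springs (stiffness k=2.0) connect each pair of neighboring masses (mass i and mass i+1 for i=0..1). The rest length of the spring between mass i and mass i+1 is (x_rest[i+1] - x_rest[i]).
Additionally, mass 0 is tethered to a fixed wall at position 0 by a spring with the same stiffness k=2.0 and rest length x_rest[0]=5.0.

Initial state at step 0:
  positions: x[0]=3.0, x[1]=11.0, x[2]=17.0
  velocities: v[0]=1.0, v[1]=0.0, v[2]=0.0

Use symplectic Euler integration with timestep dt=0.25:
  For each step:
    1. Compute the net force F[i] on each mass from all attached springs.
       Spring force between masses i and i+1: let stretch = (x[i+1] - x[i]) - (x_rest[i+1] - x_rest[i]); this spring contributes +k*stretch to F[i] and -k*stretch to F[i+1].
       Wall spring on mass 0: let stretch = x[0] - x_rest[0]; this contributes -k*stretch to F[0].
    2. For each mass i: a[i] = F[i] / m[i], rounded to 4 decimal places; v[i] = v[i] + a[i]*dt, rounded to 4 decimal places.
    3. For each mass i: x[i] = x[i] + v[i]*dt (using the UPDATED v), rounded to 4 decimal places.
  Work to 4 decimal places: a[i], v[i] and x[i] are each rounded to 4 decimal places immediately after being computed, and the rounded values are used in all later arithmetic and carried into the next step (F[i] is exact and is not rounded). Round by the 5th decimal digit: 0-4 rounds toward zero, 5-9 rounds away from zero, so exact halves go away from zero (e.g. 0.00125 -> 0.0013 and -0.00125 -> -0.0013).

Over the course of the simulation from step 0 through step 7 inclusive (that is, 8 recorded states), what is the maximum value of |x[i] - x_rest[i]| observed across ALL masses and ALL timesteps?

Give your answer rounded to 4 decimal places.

Step 0: x=[3.0000 11.0000 17.0000] v=[1.0000 0.0000 0.0000]
Step 1: x=[3.8750 10.7500 16.8750] v=[3.5000 -1.0000 -0.5000]
Step 2: x=[5.1250 10.4063 16.6094] v=[5.0000 -1.3750 -1.0625]
Step 3: x=[6.3946 10.1778 16.1934] v=[5.0782 -0.9141 -1.6641]
Step 4: x=[7.3377 10.2283 15.6504] v=[3.7725 0.2021 -2.1719]
Step 5: x=[7.7250 10.5953 15.0547] v=[1.5490 1.4679 -2.3830]
Step 6: x=[7.5054 11.1609 14.5265] v=[-0.8784 2.2625 -2.1127]
Step 7: x=[6.8046 11.6903 14.2026] v=[-2.8034 2.1176 -1.2955]
Max displacement = 2.7250

Answer: 2.7250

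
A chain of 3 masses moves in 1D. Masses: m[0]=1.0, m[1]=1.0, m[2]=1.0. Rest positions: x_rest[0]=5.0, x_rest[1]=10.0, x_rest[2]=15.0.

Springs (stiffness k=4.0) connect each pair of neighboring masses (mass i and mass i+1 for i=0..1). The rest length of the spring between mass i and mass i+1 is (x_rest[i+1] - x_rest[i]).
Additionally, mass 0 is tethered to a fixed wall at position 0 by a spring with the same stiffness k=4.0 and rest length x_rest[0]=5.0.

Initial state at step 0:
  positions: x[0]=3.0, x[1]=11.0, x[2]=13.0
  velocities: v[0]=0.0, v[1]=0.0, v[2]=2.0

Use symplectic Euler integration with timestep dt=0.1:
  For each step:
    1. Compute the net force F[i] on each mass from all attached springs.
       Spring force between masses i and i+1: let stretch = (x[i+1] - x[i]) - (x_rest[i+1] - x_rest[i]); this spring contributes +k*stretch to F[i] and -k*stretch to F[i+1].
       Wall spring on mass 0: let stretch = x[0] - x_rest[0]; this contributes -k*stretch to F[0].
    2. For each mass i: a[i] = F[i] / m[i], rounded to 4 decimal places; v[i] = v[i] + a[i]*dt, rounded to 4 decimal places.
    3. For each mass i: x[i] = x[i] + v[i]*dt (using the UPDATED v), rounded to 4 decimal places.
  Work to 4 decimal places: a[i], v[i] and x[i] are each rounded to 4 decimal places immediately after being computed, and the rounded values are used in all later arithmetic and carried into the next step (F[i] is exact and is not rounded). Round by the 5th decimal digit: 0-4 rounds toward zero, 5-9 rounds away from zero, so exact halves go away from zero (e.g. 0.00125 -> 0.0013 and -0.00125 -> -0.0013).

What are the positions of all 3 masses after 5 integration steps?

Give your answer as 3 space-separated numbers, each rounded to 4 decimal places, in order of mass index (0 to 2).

Answer: 5.1996 8.5491 15.1988

Derivation:
Step 0: x=[3.0000 11.0000 13.0000] v=[0.0000 0.0000 2.0000]
Step 1: x=[3.2000 10.7600 13.3200] v=[2.0000 -2.4000 3.2000]
Step 2: x=[3.5744 10.3200 13.7376] v=[3.7440 -4.4000 4.1760]
Step 3: x=[4.0757 9.7469 14.2185] v=[5.0125 -5.7312 4.8090]
Step 4: x=[4.6408 9.1258 14.7205] v=[5.6507 -6.2110 5.0204]
Step 5: x=[5.1996 8.5491 15.1988] v=[5.5884 -5.7671 4.7825]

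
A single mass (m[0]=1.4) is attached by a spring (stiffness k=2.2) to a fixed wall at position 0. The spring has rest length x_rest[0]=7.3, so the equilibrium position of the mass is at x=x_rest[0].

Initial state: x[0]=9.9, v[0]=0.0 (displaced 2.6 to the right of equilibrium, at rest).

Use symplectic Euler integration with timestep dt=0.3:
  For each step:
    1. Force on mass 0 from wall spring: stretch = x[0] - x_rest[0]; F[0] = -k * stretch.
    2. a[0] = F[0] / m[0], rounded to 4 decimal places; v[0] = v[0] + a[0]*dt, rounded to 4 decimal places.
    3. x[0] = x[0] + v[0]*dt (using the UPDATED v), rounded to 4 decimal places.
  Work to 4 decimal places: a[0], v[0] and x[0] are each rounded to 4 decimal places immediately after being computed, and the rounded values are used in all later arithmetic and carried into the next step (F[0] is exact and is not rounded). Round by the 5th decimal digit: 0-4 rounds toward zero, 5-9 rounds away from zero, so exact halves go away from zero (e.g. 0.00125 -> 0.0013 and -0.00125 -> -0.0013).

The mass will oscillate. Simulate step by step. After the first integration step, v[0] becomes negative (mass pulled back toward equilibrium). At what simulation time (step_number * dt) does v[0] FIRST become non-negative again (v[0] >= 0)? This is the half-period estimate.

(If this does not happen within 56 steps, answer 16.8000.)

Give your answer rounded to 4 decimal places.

Answer: 2.7000

Derivation:
Step 0: x=[9.9000] v=[0.0000]
Step 1: x=[9.5323] v=[-1.2257]
Step 2: x=[8.8489] v=[-2.2781]
Step 3: x=[7.9464] v=[-3.0083]
Step 4: x=[6.9525] v=[-3.3130]
Step 5: x=[6.0077] v=[-3.1492]
Step 6: x=[5.2457] v=[-2.5400]
Step 7: x=[4.7743] v=[-1.5715]
Step 8: x=[4.6601] v=[-0.3808]
Step 9: x=[4.9192] v=[0.8637]
First v>=0 after going negative at step 9, time=2.7000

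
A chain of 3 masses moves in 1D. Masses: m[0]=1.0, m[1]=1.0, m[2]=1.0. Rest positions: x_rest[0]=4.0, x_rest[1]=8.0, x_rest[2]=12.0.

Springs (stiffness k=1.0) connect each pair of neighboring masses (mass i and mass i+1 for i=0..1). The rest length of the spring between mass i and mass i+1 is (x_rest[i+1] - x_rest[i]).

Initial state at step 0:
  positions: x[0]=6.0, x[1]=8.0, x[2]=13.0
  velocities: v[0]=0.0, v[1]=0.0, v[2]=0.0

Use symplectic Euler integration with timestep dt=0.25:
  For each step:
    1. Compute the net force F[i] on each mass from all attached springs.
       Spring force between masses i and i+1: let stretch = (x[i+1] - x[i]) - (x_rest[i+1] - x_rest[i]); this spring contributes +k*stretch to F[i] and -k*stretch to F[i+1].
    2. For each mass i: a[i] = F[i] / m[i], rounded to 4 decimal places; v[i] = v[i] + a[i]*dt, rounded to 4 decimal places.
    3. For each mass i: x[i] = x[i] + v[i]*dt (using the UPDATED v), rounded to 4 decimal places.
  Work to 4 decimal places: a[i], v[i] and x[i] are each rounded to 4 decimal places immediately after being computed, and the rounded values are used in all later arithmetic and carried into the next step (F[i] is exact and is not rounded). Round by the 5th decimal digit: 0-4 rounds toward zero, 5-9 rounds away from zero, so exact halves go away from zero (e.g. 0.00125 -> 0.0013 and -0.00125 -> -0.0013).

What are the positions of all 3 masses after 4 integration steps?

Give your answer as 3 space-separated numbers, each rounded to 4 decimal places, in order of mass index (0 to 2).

Answer: 5.0196 9.3927 12.5877

Derivation:
Step 0: x=[6.0000 8.0000 13.0000] v=[0.0000 0.0000 0.0000]
Step 1: x=[5.8750 8.1875 12.9375] v=[-0.5000 0.7500 -0.2500]
Step 2: x=[5.6445 8.5274 12.8281] v=[-0.9219 1.3594 -0.4375]
Step 3: x=[5.3442 8.9559 12.6999] v=[-1.2012 1.7139 -0.5127]
Step 4: x=[5.0196 9.3927 12.5877] v=[-1.2983 1.7470 -0.4487]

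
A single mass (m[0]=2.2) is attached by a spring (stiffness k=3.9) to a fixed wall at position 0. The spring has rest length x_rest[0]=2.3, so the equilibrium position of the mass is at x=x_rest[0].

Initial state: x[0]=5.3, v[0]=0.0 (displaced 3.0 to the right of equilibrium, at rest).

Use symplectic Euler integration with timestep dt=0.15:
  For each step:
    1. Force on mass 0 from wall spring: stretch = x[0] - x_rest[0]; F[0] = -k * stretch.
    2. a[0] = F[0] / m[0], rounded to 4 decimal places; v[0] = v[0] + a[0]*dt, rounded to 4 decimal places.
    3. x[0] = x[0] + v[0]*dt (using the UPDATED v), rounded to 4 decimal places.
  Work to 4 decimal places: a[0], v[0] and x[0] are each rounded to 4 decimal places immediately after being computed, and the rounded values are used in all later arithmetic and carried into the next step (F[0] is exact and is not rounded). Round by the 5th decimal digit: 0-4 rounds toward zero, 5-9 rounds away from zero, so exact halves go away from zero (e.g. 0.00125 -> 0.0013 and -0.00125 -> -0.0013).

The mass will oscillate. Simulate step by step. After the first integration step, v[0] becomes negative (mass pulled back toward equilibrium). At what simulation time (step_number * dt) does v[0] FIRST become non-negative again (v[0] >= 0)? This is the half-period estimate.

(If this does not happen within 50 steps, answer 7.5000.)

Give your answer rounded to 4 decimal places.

Answer: 2.4000

Derivation:
Step 0: x=[5.3000] v=[0.0000]
Step 1: x=[5.1803] v=[-0.7977]
Step 2: x=[4.9458] v=[-1.5636]
Step 3: x=[4.6057] v=[-2.2671]
Step 4: x=[4.1737] v=[-2.8802]
Step 5: x=[3.6669] v=[-3.3784]
Step 6: x=[3.1056] v=[-3.7419]
Step 7: x=[2.5122] v=[-3.9561]
Step 8: x=[1.9103] v=[-4.0125]
Step 9: x=[1.3240] v=[-3.9089]
Step 10: x=[0.7766] v=[-3.6494]
Step 11: x=[0.2900] v=[-3.2443]
Step 12: x=[-0.1165] v=[-2.7098]
Step 13: x=[-0.4266] v=[-2.0672]
Step 14: x=[-0.6279] v=[-1.3422]
Step 15: x=[-0.7124] v=[-0.5636]
Step 16: x=[-0.6768] v=[0.2374]
First v>=0 after going negative at step 16, time=2.4000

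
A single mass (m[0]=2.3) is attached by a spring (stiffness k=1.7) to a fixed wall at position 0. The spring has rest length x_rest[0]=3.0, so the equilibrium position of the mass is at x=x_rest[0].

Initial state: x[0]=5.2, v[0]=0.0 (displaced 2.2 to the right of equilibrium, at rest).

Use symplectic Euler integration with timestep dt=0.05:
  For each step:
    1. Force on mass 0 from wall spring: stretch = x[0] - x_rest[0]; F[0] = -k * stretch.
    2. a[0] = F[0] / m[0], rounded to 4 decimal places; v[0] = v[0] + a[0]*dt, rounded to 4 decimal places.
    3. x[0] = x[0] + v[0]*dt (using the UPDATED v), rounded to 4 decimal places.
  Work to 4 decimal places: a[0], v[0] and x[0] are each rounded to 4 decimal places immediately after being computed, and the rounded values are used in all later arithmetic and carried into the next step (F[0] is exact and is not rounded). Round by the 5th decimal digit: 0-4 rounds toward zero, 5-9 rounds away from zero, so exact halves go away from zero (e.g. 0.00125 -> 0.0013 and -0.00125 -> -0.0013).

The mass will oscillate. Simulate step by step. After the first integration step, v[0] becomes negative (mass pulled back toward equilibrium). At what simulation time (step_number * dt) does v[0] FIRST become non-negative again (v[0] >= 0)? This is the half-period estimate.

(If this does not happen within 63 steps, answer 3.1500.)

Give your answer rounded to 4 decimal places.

Answer: 3.1500

Derivation:
Step 0: x=[5.2000] v=[0.0000]
Step 1: x=[5.1959] v=[-0.0813]
Step 2: x=[5.1878] v=[-0.1625]
Step 3: x=[5.1756] v=[-0.2434]
Step 4: x=[5.1594] v=[-0.3238]
Step 5: x=[5.1392] v=[-0.4036]
Step 6: x=[5.1151] v=[-0.4827]
Step 7: x=[5.0871] v=[-0.5609]
Step 8: x=[5.0552] v=[-0.6380]
Step 9: x=[5.0195] v=[-0.7140]
Step 10: x=[4.9801] v=[-0.7886]
Step 11: x=[4.9370] v=[-0.8618]
Step 12: x=[4.8903] v=[-0.9334]
Step 13: x=[4.8401] v=[-1.0033]
Step 14: x=[4.7865] v=[-1.0713]
Step 15: x=[4.7296] v=[-1.1373]
Step 16: x=[4.6695] v=[-1.2012]
Step 17: x=[4.6064] v=[-1.2629]
Step 18: x=[4.5403] v=[-1.3223]
Step 19: x=[4.4713] v=[-1.3792]
Step 20: x=[4.3996] v=[-1.4336]
Step 21: x=[4.3253] v=[-1.4853]
Step 22: x=[4.2486] v=[-1.5343]
Step 23: x=[4.1696] v=[-1.5804]
Step 24: x=[4.0884] v=[-1.6236]
Step 25: x=[4.0052] v=[-1.6638]
Step 26: x=[3.9202] v=[-1.7010]
Step 27: x=[3.8335] v=[-1.7350]
Step 28: x=[3.7452] v=[-1.7658]
Step 29: x=[3.6555] v=[-1.7933]
Step 30: x=[3.5646] v=[-1.8175]
Step 31: x=[3.4727] v=[-1.8384]
Step 32: x=[3.3799] v=[-1.8559]
Step 33: x=[3.2864] v=[-1.8699]
Step 34: x=[3.1924] v=[-1.8805]
Step 35: x=[3.0980] v=[-1.8876]
Step 36: x=[3.0034] v=[-1.8912]
Step 37: x=[2.9088] v=[-1.8913]
Step 38: x=[2.8144] v=[-1.8879]
Step 39: x=[2.7204] v=[-1.8810]
Step 40: x=[2.6269] v=[-1.8707]
Step 41: x=[2.5341] v=[-1.8569]
Step 42: x=[2.4421] v=[-1.8397]
Step 43: x=[2.3511] v=[-1.8191]
Step 44: x=[2.2613] v=[-1.7951]
Step 45: x=[2.1729] v=[-1.7678]
Step 46: x=[2.0860] v=[-1.7372]
Step 47: x=[2.0008] v=[-1.7034]
Step 48: x=[1.9175] v=[-1.6665]
Step 49: x=[1.8362] v=[-1.6265]
Step 50: x=[1.7570] v=[-1.5835]
Step 51: x=[1.6801] v=[-1.5376]
Step 52: x=[1.6057] v=[-1.4888]
Step 53: x=[1.5338] v=[-1.4373]
Step 54: x=[1.4646] v=[-1.3831]
Step 55: x=[1.3983] v=[-1.3264]
Step 56: x=[1.3349] v=[-1.2672]
Step 57: x=[1.2746] v=[-1.2057]
Step 58: x=[1.2175] v=[-1.1419]
Step 59: x=[1.1637] v=[-1.0760]
Step 60: x=[1.1133] v=[-1.0081]
Step 61: x=[1.0664] v=[-0.9384]
Step 62: x=[1.0231] v=[-0.8669]
Step 63: x=[0.9834] v=[-0.7938]
v[0] did not become non-negative within 63 steps; using fallback time=3.1500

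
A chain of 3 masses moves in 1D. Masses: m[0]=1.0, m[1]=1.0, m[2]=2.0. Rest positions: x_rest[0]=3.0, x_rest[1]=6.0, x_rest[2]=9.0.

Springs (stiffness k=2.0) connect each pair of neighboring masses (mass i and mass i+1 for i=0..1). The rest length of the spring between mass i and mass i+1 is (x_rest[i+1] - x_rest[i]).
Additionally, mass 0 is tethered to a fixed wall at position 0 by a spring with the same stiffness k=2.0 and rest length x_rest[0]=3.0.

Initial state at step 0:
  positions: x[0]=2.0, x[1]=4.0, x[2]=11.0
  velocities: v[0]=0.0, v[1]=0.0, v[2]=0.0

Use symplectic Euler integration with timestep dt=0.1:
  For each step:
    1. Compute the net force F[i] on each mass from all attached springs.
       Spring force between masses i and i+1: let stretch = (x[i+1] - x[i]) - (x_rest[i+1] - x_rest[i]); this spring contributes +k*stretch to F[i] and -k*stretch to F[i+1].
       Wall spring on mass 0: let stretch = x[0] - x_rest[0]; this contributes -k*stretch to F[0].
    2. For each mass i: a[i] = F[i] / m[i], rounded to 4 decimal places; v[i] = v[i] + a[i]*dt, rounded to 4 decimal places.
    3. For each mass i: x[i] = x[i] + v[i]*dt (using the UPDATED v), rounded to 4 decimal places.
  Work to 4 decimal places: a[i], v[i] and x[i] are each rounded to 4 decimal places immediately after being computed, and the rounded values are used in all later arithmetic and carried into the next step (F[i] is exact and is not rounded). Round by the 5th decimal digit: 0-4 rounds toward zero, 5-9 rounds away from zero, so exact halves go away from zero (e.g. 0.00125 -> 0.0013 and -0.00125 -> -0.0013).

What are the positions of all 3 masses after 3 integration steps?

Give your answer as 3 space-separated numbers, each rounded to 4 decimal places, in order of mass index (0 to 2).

Step 0: x=[2.0000 4.0000 11.0000] v=[0.0000 0.0000 0.0000]
Step 1: x=[2.0000 4.1000 10.9600] v=[0.0000 1.0000 -0.4000]
Step 2: x=[2.0020 4.2952 10.8814] v=[0.0200 1.9520 -0.7860]
Step 3: x=[2.0098 4.5763 10.7669] v=[0.0782 2.8106 -1.1446]

Answer: 2.0098 4.5763 10.7669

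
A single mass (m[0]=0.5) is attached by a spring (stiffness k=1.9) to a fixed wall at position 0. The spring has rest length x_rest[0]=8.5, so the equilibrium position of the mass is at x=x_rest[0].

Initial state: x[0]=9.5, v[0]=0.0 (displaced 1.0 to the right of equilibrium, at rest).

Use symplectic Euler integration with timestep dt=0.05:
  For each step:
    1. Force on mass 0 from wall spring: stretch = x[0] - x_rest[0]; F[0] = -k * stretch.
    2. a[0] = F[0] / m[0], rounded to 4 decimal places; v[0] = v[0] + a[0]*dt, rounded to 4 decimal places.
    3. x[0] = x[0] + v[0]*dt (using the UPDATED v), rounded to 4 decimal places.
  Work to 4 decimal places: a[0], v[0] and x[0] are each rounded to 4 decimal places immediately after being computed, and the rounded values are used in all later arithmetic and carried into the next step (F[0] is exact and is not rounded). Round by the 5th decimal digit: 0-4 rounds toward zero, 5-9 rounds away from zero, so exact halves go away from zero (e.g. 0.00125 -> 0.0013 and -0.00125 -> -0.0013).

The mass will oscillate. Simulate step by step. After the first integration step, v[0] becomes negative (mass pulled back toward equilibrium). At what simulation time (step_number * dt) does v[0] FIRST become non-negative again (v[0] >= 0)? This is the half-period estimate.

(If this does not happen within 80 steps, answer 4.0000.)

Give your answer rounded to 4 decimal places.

Answer: 1.6500

Derivation:
Step 0: x=[9.5000] v=[0.0000]
Step 1: x=[9.4905] v=[-0.1900]
Step 2: x=[9.4716] v=[-0.3782]
Step 3: x=[9.4435] v=[-0.5628]
Step 4: x=[9.4064] v=[-0.7421]
Step 5: x=[9.3607] v=[-0.9143]
Step 6: x=[9.3068] v=[-1.0778]
Step 7: x=[9.2452] v=[-1.2311]
Step 8: x=[9.1766] v=[-1.3727]
Step 9: x=[9.1015] v=[-1.5013]
Step 10: x=[9.0207] v=[-1.6156]
Step 11: x=[8.9350] v=[-1.7145]
Step 12: x=[8.8451] v=[-1.7972]
Step 13: x=[8.7520] v=[-1.8628]
Step 14: x=[8.6565] v=[-1.9107]
Step 15: x=[8.5595] v=[-1.9404]
Step 16: x=[8.4619] v=[-1.9517]
Step 17: x=[8.3647] v=[-1.9445]
Step 18: x=[8.2688] v=[-1.9188]
Step 19: x=[8.1751] v=[-1.8749]
Step 20: x=[8.0844] v=[-1.8132]
Step 21: x=[7.9977] v=[-1.7342]
Step 22: x=[7.9158] v=[-1.6388]
Step 23: x=[7.8394] v=[-1.5278]
Step 24: x=[7.7693] v=[-1.4023]
Step 25: x=[7.7061] v=[-1.2635]
Step 26: x=[7.6505] v=[-1.1127]
Step 27: x=[7.6029] v=[-0.9513]
Step 28: x=[7.5639] v=[-0.7809]
Step 29: x=[7.5338] v=[-0.6030]
Step 30: x=[7.5128] v=[-0.4194]
Step 31: x=[7.5012] v=[-0.2318]
Step 32: x=[7.4991] v=[-0.0420]
Step 33: x=[7.5065] v=[0.1482]
First v>=0 after going negative at step 33, time=1.6500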